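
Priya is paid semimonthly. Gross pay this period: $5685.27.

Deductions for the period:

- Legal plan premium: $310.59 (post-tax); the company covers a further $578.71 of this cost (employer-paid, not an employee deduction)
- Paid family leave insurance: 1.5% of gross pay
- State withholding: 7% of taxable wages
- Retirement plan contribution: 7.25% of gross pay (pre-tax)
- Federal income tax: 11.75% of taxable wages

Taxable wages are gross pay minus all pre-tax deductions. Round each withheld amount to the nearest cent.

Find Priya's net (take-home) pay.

Retirement plan contribution: $5685.27 × 0.0725 = $412.18
Taxable wages = $5685.27 − $412.18 = $5273.09
Federal income tax: $5273.09 × 0.1175 = $619.59
State withholding: $5273.09 × 0.07 = $369.12
Paid family leave insurance: $5685.27 × 0.015 = $85.28
Legal plan premium: $310.59
(Employer's $578.71 toward legal plan premium is not withheld from the employee.)
Total deductions = $412.18 + $619.59 + $369.12 + $85.28 + $310.59 = $1796.76
Net pay = $5685.27 − $1796.76 = $3888.51

$3888.51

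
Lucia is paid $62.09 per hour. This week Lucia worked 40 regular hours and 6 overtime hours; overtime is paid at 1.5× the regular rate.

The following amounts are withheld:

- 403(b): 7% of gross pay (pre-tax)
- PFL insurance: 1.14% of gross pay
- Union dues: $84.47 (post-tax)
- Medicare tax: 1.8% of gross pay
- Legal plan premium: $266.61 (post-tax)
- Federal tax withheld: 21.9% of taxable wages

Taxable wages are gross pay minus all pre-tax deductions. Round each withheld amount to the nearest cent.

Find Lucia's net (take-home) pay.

Regular pay: 40 × $62.09 = $2,483.60
Overtime pay: 6 × $62.09 × 1.5 = $558.81
Gross pay = $2,483.60 + $558.81 = $3,042.41
403(b): $3,042.41 × 0.07 = $212.97
Taxable wages = $3,042.41 − $212.97 = $2,829.44
Federal tax withheld: $2,829.44 × 0.219 = $619.65
Medicare tax: $3,042.41 × 0.018 = $54.76
PFL insurance: $3,042.41 × 0.0114 = $34.68
Union dues: $84.47
Legal plan premium: $266.61
Total deductions = $212.97 + $619.65 + $54.76 + $34.68 + $84.47 + $266.61 = $1,273.14
Net pay = $3,042.41 − $1,273.14 = $1,769.27

$1,769.27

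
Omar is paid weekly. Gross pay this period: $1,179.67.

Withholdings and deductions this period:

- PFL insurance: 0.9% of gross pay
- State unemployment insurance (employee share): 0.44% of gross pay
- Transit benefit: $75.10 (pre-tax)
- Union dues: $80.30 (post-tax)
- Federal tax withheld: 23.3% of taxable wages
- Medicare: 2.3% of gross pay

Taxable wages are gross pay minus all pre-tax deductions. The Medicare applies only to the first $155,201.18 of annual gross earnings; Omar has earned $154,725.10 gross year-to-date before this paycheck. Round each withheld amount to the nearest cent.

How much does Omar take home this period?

$740.15

Transit benefit: $75.10
Taxable wages = $1,179.67 − $75.10 = $1,104.57
Federal tax withheld: $1,104.57 × 0.233 = $257.36
PFL insurance: $1,179.67 × 0.009 = $10.62
Medicare: only $155,201.18 − $154,725.10 = $476.08 of this check is subject → $476.08 × 0.023 = $10.95
State unemployment insurance (employee share): $1,179.67 × 0.0044 = $5.19
Union dues: $80.30
Total deductions = $75.10 + $257.36 + $10.62 + $10.95 + $5.19 + $80.30 = $439.52
Net pay = $1,179.67 − $439.52 = $740.15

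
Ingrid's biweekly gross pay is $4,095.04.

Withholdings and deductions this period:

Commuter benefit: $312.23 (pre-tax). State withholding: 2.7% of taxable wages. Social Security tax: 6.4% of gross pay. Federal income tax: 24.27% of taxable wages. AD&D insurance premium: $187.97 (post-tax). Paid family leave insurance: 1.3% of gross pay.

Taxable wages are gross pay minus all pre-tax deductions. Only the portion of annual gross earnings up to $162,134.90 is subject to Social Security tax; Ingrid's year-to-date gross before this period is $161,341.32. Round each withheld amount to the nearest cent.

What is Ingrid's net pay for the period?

$2,470.58

Commuter benefit: $312.23
Taxable wages = $4,095.04 − $312.23 = $3,782.81
Federal income tax: $3,782.81 × 0.2427 = $918.09
State withholding: $3,782.81 × 0.027 = $102.14
Paid family leave insurance: $4,095.04 × 0.013 = $53.24
Social Security tax: only $162,134.90 − $161,341.32 = $793.58 of this check is subject → $793.58 × 0.064 = $50.79
AD&D insurance premium: $187.97
Total deductions = $312.23 + $918.09 + $102.14 + $53.24 + $50.79 + $187.97 = $1,624.46
Net pay = $4,095.04 − $1,624.46 = $2,470.58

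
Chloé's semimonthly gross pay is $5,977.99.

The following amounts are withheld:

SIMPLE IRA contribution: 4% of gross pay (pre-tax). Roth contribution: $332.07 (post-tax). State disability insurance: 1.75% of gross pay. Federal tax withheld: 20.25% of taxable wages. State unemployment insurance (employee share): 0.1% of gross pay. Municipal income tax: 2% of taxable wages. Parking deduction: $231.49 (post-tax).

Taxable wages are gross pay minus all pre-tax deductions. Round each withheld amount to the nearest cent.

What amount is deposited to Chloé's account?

$3,787.82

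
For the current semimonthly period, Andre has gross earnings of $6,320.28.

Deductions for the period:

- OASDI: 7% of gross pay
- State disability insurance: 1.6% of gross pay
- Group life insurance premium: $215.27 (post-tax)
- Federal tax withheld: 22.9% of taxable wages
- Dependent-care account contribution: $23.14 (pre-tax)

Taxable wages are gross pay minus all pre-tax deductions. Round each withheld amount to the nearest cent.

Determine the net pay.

Dependent-care account contribution: $23.14
Taxable wages = $6,320.28 − $23.14 = $6,297.14
Federal tax withheld: $6,297.14 × 0.229 = $1,442.05
State disability insurance: $6,320.28 × 0.016 = $101.12
OASDI: $6,320.28 × 0.07 = $442.42
Group life insurance premium: $215.27
Total deductions = $23.14 + $1,442.05 + $101.12 + $442.42 + $215.27 = $2,224.00
Net pay = $6,320.28 − $2,224.00 = $4,096.28

$4,096.28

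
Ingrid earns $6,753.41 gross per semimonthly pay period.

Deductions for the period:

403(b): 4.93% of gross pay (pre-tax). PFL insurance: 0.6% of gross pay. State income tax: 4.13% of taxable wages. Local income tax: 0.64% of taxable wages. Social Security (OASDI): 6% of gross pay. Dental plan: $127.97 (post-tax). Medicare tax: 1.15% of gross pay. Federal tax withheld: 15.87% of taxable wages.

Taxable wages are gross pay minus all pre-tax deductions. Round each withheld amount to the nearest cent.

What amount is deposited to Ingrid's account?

403(b): $6,753.41 × 0.0493 = $332.94
Taxable wages = $6,753.41 − $332.94 = $6,420.47
State income tax: $6,420.47 × 0.0413 = $265.17
Federal tax withheld: $6,420.47 × 0.1587 = $1,018.93
Local income tax: $6,420.47 × 0.0064 = $41.09
Social Security (OASDI): $6,753.41 × 0.06 = $405.20
PFL insurance: $6,753.41 × 0.006 = $40.52
Medicare tax: $6,753.41 × 0.0115 = $77.66
Dental plan: $127.97
Total deductions = $332.94 + $265.17 + $1,018.93 + $41.09 + $405.20 + $40.52 + $77.66 + $127.97 = $2,309.48
Net pay = $6,753.41 − $2,309.48 = $4,443.93

$4,443.93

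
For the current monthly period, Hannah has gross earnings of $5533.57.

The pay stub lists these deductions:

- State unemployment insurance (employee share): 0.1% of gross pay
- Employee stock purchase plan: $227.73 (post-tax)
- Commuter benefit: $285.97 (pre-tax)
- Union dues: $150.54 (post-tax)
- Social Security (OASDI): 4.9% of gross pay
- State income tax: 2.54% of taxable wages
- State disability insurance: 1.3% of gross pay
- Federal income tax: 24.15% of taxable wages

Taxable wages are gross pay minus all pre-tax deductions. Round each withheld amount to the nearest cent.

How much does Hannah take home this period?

Commuter benefit: $285.97
Taxable wages = $5533.57 − $285.97 = $5247.60
Federal income tax: $5247.60 × 0.2415 = $1267.30
State income tax: $5247.60 × 0.0254 = $133.29
State disability insurance: $5533.57 × 0.013 = $71.94
State unemployment insurance (employee share): $5533.57 × 0.001 = $5.53
Social Security (OASDI): $5533.57 × 0.049 = $271.14
Union dues: $150.54
Employee stock purchase plan: $227.73
Total deductions = $285.97 + $1267.30 + $133.29 + $71.94 + $5.53 + $271.14 + $150.54 + $227.73 = $2413.44
Net pay = $5533.57 − $2413.44 = $3120.13

$3120.13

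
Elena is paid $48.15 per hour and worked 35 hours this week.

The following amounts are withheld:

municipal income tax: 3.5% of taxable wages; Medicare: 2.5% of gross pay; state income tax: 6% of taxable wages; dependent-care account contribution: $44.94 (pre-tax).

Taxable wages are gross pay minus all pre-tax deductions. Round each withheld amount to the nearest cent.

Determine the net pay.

$1,442.35

Gross pay: 35 × $48.15 = $1,685.25
Dependent-care account contribution: $44.94
Taxable wages = $1,685.25 − $44.94 = $1,640.31
State income tax: $1,640.31 × 0.06 = $98.42
Municipal income tax: $1,640.31 × 0.035 = $57.41
Medicare: $1,685.25 × 0.025 = $42.13
Total deductions = $44.94 + $98.42 + $57.41 + $42.13 = $242.90
Net pay = $1,685.25 − $242.90 = $1,442.35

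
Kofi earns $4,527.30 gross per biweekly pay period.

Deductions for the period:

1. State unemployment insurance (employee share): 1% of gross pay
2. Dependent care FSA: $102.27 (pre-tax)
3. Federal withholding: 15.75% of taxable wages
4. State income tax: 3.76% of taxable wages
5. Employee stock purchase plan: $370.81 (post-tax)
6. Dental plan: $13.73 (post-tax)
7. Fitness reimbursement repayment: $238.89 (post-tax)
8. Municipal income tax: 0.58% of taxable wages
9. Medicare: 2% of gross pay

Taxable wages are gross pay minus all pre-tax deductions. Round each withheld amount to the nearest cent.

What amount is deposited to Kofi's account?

Dependent care FSA: $102.27
Taxable wages = $4,527.30 − $102.27 = $4,425.03
State income tax: $4,425.03 × 0.0376 = $166.38
Municipal income tax: $4,425.03 × 0.0058 = $25.67
Federal withholding: $4,425.03 × 0.1575 = $696.94
State unemployment insurance (employee share): $4,527.30 × 0.01 = $45.27
Medicare: $4,527.30 × 0.02 = $90.55
Fitness reimbursement repayment: $238.89
Dental plan: $13.73
Employee stock purchase plan: $370.81
Total deductions = $102.27 + $166.38 + $25.67 + $696.94 + $45.27 + $90.55 + $238.89 + $13.73 + $370.81 = $1,750.51
Net pay = $4,527.30 − $1,750.51 = $2,776.79

$2,776.79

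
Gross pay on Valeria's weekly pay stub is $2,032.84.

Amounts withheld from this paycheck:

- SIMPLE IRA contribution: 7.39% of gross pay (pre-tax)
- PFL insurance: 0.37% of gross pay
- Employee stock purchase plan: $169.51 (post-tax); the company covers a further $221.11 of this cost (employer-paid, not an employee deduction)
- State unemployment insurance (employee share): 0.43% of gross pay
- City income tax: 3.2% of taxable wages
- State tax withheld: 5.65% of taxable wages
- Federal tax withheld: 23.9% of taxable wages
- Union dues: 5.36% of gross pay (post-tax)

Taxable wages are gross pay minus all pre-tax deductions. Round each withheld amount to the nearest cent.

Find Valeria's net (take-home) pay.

SIMPLE IRA contribution: $2,032.84 × 0.0739 = $150.23
Taxable wages = $2,032.84 − $150.23 = $1,882.61
State tax withheld: $1,882.61 × 0.0565 = $106.37
City income tax: $1,882.61 × 0.032 = $60.24
Federal tax withheld: $1,882.61 × 0.239 = $449.94
State unemployment insurance (employee share): $2,032.84 × 0.0043 = $8.74
PFL insurance: $2,032.84 × 0.0037 = $7.52
Employee stock purchase plan: $169.51
Union dues: $2,032.84 × 0.0536 = $108.96
(Employer's $221.11 toward employee stock purchase plan is not withheld from the employee.)
Total deductions = $150.23 + $106.37 + $60.24 + $449.94 + $8.74 + $7.52 + $169.51 + $108.96 = $1,061.51
Net pay = $2,032.84 − $1,061.51 = $971.33

$971.33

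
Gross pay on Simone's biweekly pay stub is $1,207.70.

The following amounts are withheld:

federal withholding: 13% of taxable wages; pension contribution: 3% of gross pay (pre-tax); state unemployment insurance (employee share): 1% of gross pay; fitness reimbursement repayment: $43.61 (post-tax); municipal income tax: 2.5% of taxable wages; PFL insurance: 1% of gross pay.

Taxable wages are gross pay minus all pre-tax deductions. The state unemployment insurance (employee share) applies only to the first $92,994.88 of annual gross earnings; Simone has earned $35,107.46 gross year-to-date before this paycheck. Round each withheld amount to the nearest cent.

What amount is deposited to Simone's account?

$922.12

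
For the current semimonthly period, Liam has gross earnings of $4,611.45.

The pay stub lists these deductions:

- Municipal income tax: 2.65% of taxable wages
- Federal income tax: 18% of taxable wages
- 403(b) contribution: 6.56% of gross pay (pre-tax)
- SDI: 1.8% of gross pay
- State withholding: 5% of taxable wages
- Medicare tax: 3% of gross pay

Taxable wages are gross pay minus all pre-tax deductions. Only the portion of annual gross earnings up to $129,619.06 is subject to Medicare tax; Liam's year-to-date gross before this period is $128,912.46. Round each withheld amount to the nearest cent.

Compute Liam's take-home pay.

$3,099.48

403(b) contribution: $4,611.45 × 0.0656 = $302.51
Taxable wages = $4,611.45 − $302.51 = $4,308.94
Federal income tax: $4,308.94 × 0.18 = $775.61
Municipal income tax: $4,308.94 × 0.0265 = $114.19
State withholding: $4,308.94 × 0.05 = $215.45
SDI: $4,611.45 × 0.018 = $83.01
Medicare tax: only $129,619.06 − $128,912.46 = $706.60 of this check is subject → $706.60 × 0.03 = $21.20
Total deductions = $302.51 + $775.61 + $114.19 + $215.45 + $83.01 + $21.20 = $1,511.97
Net pay = $4,611.45 − $1,511.97 = $3,099.48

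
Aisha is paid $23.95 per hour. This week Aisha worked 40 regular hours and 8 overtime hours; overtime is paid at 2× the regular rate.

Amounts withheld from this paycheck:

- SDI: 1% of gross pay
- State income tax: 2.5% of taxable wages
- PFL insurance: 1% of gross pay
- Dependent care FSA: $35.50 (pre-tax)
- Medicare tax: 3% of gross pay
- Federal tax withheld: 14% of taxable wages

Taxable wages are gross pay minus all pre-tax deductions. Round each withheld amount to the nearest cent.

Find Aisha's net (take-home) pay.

Regular pay: 40 × $23.95 = $958.00
Overtime pay: 8 × $23.95 × 2 = $383.20
Gross pay = $958.00 + $383.20 = $1,341.20
Dependent care FSA: $35.50
Taxable wages = $1,341.20 − $35.50 = $1,305.70
Federal tax withheld: $1,305.70 × 0.14 = $182.80
State income tax: $1,305.70 × 0.025 = $32.64
SDI: $1,341.20 × 0.01 = $13.41
PFL insurance: $1,341.20 × 0.01 = $13.41
Medicare tax: $1,341.20 × 0.03 = $40.24
Total deductions = $35.50 + $182.80 + $32.64 + $13.41 + $13.41 + $40.24 = $318.00
Net pay = $1,341.20 − $318.00 = $1,023.20

$1,023.20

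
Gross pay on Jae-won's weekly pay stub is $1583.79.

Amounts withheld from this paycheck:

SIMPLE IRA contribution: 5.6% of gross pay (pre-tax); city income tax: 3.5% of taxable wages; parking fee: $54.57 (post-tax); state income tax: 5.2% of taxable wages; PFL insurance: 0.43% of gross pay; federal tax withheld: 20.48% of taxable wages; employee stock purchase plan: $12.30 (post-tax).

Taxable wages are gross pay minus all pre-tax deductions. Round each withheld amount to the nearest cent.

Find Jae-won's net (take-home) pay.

$985.14

SIMPLE IRA contribution: $1583.79 × 0.056 = $88.69
Taxable wages = $1583.79 − $88.69 = $1495.10
State income tax: $1495.10 × 0.052 = $77.75
Federal tax withheld: $1495.10 × 0.2048 = $306.20
City income tax: $1495.10 × 0.035 = $52.33
PFL insurance: $1583.79 × 0.0043 = $6.81
Employee stock purchase plan: $12.30
Parking fee: $54.57
Total deductions = $88.69 + $77.75 + $306.20 + $52.33 + $6.81 + $12.30 + $54.57 = $598.65
Net pay = $1583.79 − $598.65 = $985.14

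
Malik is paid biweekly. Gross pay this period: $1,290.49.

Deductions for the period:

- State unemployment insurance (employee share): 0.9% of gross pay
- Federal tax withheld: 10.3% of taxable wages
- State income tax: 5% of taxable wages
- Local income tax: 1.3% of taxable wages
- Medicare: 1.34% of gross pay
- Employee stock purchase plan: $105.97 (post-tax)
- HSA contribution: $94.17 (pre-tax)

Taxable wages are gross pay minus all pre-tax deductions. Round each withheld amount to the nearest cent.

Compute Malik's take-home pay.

$862.86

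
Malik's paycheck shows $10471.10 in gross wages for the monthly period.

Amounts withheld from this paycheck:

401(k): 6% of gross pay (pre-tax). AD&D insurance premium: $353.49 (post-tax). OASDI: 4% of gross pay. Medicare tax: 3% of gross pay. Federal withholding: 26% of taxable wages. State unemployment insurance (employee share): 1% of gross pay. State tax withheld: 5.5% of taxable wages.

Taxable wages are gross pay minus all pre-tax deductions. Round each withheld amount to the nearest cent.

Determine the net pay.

$5551.16

401(k): $10471.10 × 0.06 = $628.27
Taxable wages = $10471.10 − $628.27 = $9842.83
State tax withheld: $9842.83 × 0.055 = $541.36
Federal withholding: $9842.83 × 0.26 = $2559.14
State unemployment insurance (employee share): $10471.10 × 0.01 = $104.71
Medicare tax: $10471.10 × 0.03 = $314.13
OASDI: $10471.10 × 0.04 = $418.84
AD&D insurance premium: $353.49
Total deductions = $628.27 + $541.36 + $2559.14 + $104.71 + $314.13 + $418.84 + $353.49 = $4919.94
Net pay = $10471.10 − $4919.94 = $5551.16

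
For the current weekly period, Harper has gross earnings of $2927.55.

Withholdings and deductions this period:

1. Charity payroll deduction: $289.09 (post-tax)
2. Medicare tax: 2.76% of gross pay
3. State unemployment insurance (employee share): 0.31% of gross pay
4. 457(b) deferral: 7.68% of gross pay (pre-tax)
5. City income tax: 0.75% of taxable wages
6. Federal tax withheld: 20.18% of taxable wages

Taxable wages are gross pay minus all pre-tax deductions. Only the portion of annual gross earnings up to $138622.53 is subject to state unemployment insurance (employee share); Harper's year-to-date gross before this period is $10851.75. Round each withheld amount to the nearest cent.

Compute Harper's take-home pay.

457(b) deferral: $2927.55 × 0.0768 = $224.84
Taxable wages = $2927.55 − $224.84 = $2702.71
Federal tax withheld: $2702.71 × 0.2018 = $545.41
City income tax: $2702.71 × 0.0075 = $20.27
State unemployment insurance (employee share): cap not yet reached, full $2927.55 is subject → $2927.55 × 0.0031 = $9.08
Medicare tax: $2927.55 × 0.0276 = $80.80
Charity payroll deduction: $289.09
Total deductions = $224.84 + $545.41 + $20.27 + $9.08 + $80.80 + $289.09 = $1169.49
Net pay = $2927.55 − $1169.49 = $1758.06

$1758.06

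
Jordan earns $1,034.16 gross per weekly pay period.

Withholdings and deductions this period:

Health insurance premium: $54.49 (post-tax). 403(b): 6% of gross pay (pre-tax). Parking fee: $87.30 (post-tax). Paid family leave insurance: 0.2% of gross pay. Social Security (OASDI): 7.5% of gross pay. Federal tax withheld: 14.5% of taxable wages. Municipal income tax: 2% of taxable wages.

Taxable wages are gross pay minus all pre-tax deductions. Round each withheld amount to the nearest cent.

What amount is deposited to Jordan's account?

$590.29

403(b): $1,034.16 × 0.06 = $62.05
Taxable wages = $1,034.16 − $62.05 = $972.11
Municipal income tax: $972.11 × 0.02 = $19.44
Federal tax withheld: $972.11 × 0.145 = $140.96
Paid family leave insurance: $1,034.16 × 0.002 = $2.07
Social Security (OASDI): $1,034.16 × 0.075 = $77.56
Health insurance premium: $54.49
Parking fee: $87.30
Total deductions = $62.05 + $19.44 + $140.96 + $2.07 + $77.56 + $54.49 + $87.30 = $443.87
Net pay = $1,034.16 − $443.87 = $590.29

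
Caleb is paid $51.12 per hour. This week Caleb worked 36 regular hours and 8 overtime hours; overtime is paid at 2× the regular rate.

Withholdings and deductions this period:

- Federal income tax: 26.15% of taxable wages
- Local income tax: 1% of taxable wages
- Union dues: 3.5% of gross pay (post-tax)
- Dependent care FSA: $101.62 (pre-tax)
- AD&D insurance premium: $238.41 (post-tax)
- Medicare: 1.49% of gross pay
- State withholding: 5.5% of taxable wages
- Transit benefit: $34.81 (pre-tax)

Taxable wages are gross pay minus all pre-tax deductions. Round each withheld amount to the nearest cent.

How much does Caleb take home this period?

$1,327.38

Regular pay: 36 × $51.12 = $1,840.32
Overtime pay: 8 × $51.12 × 2 = $817.92
Gross pay = $1,840.32 + $817.92 = $2,658.24
Dependent care FSA: $101.62
Transit benefit: $34.81
Pre-tax total = $101.62 + $34.81 = $136.43
Taxable wages = $2,658.24 − $136.43 = $2,521.81
Federal income tax: $2,521.81 × 0.2615 = $659.45
Local income tax: $2,521.81 × 0.01 = $25.22
State withholding: $2,521.81 × 0.055 = $138.70
Medicare: $2,658.24 × 0.0149 = $39.61
AD&D insurance premium: $238.41
Union dues: $2,658.24 × 0.035 = $93.04
Total deductions = $101.62 + $34.81 + $659.45 + $25.22 + $138.70 + $39.61 + $238.41 + $93.04 = $1,330.86
Net pay = $2,658.24 − $1,330.86 = $1,327.38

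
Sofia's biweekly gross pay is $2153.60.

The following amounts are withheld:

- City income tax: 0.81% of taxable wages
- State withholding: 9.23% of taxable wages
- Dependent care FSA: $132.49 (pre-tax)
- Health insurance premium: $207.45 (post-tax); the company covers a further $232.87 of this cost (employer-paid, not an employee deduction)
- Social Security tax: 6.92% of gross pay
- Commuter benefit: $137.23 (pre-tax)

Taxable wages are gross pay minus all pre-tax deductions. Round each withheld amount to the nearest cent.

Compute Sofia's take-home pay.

Commuter benefit: $137.23
Dependent care FSA: $132.49
Pre-tax total = $137.23 + $132.49 = $269.72
Taxable wages = $2153.60 − $269.72 = $1883.88
State withholding: $1883.88 × 0.0923 = $173.88
City income tax: $1883.88 × 0.0081 = $15.26
Social Security tax: $2153.60 × 0.0692 = $149.03
Health insurance premium: $207.45
(Employer's $232.87 toward health insurance premium is not withheld from the employee.)
Total deductions = $137.23 + $132.49 + $173.88 + $15.26 + $149.03 + $207.45 = $815.34
Net pay = $2153.60 − $815.34 = $1338.26

$1338.26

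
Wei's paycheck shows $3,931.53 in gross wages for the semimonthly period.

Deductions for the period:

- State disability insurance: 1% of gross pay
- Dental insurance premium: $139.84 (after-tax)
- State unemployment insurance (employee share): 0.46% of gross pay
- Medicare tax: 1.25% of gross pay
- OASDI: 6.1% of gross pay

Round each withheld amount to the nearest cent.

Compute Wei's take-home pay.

$3,445.32

State unemployment insurance (employee share): $3,931.53 × 0.0046 = $18.09
State disability insurance: $3,931.53 × 0.01 = $39.32
Medicare tax: $3,931.53 × 0.0125 = $49.14
OASDI: $3,931.53 × 0.061 = $239.82
Dental insurance premium: $139.84
Total deductions = $18.09 + $39.32 + $49.14 + $239.82 + $139.84 = $486.21
Net pay = $3,931.53 − $486.21 = $3,445.32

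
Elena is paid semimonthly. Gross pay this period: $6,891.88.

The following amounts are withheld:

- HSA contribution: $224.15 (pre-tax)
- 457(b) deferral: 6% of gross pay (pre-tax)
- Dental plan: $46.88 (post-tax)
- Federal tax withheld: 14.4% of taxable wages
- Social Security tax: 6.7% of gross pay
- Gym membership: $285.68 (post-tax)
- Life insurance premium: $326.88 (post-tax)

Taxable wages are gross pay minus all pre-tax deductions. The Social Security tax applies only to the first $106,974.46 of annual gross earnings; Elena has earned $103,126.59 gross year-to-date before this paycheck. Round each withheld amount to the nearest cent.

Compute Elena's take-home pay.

$4,436.36

457(b) deferral: $6,891.88 × 0.06 = $413.51
HSA contribution: $224.15
Pre-tax total = $413.51 + $224.15 = $637.66
Taxable wages = $6,891.88 − $637.66 = $6,254.22
Federal tax withheld: $6,254.22 × 0.144 = $900.61
Social Security tax: only $106,974.46 − $103,126.59 = $3,847.87 of this check is subject → $3,847.87 × 0.067 = $257.81
Gym membership: $285.68
Dental plan: $46.88
Life insurance premium: $326.88
Total deductions = $413.51 + $224.15 + $900.61 + $257.81 + $285.68 + $46.88 + $326.88 = $2,455.52
Net pay = $6,891.88 − $2,455.52 = $4,436.36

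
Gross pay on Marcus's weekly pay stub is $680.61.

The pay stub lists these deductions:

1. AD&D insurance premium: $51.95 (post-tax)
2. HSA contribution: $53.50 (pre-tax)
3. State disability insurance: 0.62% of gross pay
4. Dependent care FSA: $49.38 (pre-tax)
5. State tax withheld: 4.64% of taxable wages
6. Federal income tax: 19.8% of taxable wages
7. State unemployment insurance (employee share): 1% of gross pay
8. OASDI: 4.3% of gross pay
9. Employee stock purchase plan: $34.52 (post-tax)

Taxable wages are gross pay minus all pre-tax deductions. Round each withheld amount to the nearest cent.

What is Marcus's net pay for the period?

Dependent care FSA: $49.38
HSA contribution: $53.50
Pre-tax total = $49.38 + $53.50 = $102.88
Taxable wages = $680.61 − $102.88 = $577.73
State tax withheld: $577.73 × 0.0464 = $26.81
Federal income tax: $577.73 × 0.198 = $114.39
State unemployment insurance (employee share): $680.61 × 0.01 = $6.81
State disability insurance: $680.61 × 0.0062 = $4.22
OASDI: $680.61 × 0.043 = $29.27
AD&D insurance premium: $51.95
Employee stock purchase plan: $34.52
Total deductions = $49.38 + $53.50 + $26.81 + $114.39 + $6.81 + $4.22 + $29.27 + $51.95 + $34.52 = $370.85
Net pay = $680.61 − $370.85 = $309.76

$309.76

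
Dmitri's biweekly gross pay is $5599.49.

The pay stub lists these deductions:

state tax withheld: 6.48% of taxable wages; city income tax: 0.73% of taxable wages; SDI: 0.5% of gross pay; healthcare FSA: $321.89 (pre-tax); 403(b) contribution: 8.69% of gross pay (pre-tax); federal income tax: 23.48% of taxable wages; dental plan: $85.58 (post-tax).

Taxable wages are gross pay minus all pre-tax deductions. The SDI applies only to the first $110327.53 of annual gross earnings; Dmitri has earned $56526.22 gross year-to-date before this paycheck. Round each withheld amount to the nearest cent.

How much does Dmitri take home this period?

Healthcare FSA: $321.89
403(b) contribution: $5599.49 × 0.0869 = $486.60
Pre-tax total = $321.89 + $486.60 = $808.49
Taxable wages = $5599.49 − $808.49 = $4791.00
City income tax: $4791.00 × 0.0073 = $34.97
State tax withheld: $4791.00 × 0.0648 = $310.46
Federal income tax: $4791.00 × 0.2348 = $1124.93
SDI: cap not yet reached, full $5599.49 is subject → $5599.49 × 0.005 = $28.00
Dental plan: $85.58
Total deductions = $321.89 + $486.60 + $34.97 + $310.46 + $1124.93 + $28.00 + $85.58 = $2392.43
Net pay = $5599.49 − $2392.43 = $3207.06

$3207.06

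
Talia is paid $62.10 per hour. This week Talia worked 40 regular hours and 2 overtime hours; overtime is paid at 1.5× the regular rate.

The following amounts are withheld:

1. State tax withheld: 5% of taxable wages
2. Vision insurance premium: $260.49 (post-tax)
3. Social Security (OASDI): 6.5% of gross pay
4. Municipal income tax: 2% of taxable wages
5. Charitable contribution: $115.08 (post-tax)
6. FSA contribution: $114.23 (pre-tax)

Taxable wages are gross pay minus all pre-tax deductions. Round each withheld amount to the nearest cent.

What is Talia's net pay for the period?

Regular pay: 40 × $62.10 = $2484.00
Overtime pay: 2 × $62.10 × 1.5 = $186.30
Gross pay = $2484.00 + $186.30 = $2670.30
FSA contribution: $114.23
Taxable wages = $2670.30 − $114.23 = $2556.07
State tax withheld: $2556.07 × 0.05 = $127.80
Municipal income tax: $2556.07 × 0.02 = $51.12
Social Security (OASDI): $2670.30 × 0.065 = $173.57
Vision insurance premium: $260.49
Charitable contribution: $115.08
Total deductions = $114.23 + $127.80 + $51.12 + $173.57 + $260.49 + $115.08 = $842.29
Net pay = $2670.30 − $842.29 = $1828.01

$1828.01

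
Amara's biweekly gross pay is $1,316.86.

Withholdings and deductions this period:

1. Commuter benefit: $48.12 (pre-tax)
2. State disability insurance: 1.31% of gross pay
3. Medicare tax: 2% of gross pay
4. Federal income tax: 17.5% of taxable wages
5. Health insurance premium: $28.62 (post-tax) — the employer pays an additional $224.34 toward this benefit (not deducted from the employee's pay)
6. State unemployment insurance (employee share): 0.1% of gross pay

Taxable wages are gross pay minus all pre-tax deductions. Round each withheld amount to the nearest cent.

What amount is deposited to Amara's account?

$973.18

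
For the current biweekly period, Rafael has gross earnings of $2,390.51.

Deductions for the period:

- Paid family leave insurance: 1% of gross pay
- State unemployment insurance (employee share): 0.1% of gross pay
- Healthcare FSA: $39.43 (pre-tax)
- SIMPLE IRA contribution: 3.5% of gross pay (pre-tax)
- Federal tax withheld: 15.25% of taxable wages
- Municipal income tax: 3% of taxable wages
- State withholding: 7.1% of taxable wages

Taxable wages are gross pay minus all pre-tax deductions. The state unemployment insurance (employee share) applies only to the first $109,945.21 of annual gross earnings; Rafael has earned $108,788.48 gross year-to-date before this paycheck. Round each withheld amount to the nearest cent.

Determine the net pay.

SIMPLE IRA contribution: $2,390.51 × 0.035 = $83.67
Healthcare FSA: $39.43
Pre-tax total = $83.67 + $39.43 = $123.10
Taxable wages = $2,390.51 − $123.10 = $2,267.41
State withholding: $2,267.41 × 0.071 = $160.99
Municipal income tax: $2,267.41 × 0.03 = $68.02
Federal tax withheld: $2,267.41 × 0.1525 = $345.78
State unemployment insurance (employee share): only $109,945.21 − $108,788.48 = $1,156.73 of this check is subject → $1,156.73 × 0.001 = $1.16
Paid family leave insurance: $2,390.51 × 0.01 = $23.91
Total deductions = $83.67 + $39.43 + $160.99 + $68.02 + $345.78 + $1.16 + $23.91 = $722.96
Net pay = $2,390.51 − $722.96 = $1,667.55

$1,667.55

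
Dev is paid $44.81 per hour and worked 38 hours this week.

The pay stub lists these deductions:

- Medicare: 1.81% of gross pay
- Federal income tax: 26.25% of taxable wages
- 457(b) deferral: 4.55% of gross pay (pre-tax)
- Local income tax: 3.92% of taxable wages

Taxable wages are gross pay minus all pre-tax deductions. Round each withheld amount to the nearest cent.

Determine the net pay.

$1,104.13

Gross pay: 38 × $44.81 = $1,702.78
457(b) deferral: $1,702.78 × 0.0455 = $77.48
Taxable wages = $1,702.78 − $77.48 = $1,625.30
Federal income tax: $1,625.30 × 0.2625 = $426.64
Local income tax: $1,625.30 × 0.0392 = $63.71
Medicare: $1,702.78 × 0.0181 = $30.82
Total deductions = $77.48 + $426.64 + $63.71 + $30.82 = $598.65
Net pay = $1,702.78 − $598.65 = $1,104.13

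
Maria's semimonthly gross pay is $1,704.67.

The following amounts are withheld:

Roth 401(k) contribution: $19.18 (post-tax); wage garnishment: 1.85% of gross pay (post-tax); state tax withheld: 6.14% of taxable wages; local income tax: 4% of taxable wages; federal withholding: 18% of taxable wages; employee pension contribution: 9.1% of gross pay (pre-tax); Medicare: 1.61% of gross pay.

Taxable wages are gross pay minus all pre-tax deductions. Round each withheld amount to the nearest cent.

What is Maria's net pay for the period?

$1,035.34

Employee pension contribution: $1,704.67 × 0.091 = $155.12
Taxable wages = $1,704.67 − $155.12 = $1,549.55
Federal withholding: $1,549.55 × 0.18 = $278.92
Local income tax: $1,549.55 × 0.04 = $61.98
State tax withheld: $1,549.55 × 0.0614 = $95.14
Medicare: $1,704.67 × 0.0161 = $27.45
Wage garnishment: $1,704.67 × 0.0185 = $31.54
Roth 401(k) contribution: $19.18
Total deductions = $155.12 + $278.92 + $61.98 + $95.14 + $27.45 + $31.54 + $19.18 = $669.33
Net pay = $1,704.67 − $669.33 = $1,035.34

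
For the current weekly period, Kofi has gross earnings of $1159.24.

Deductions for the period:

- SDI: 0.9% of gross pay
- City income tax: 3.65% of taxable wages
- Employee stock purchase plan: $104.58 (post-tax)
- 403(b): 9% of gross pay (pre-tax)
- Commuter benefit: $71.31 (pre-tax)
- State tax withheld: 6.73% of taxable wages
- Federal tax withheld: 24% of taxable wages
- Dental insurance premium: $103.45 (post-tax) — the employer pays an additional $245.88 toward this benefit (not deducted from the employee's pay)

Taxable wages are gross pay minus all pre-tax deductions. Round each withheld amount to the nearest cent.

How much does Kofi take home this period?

403(b): $1159.24 × 0.09 = $104.33
Commuter benefit: $71.31
Pre-tax total = $104.33 + $71.31 = $175.64
Taxable wages = $1159.24 − $175.64 = $983.60
State tax withheld: $983.60 × 0.0673 = $66.20
Federal tax withheld: $983.60 × 0.24 = $236.06
City income tax: $983.60 × 0.0365 = $35.90
SDI: $1159.24 × 0.009 = $10.43
Employee stock purchase plan: $104.58
Dental insurance premium: $103.45
(Employer's $245.88 toward dental insurance premium is not withheld from the employee.)
Total deductions = $104.33 + $71.31 + $66.20 + $236.06 + $35.90 + $10.43 + $104.58 + $103.45 = $732.26
Net pay = $1159.24 − $732.26 = $426.98

$426.98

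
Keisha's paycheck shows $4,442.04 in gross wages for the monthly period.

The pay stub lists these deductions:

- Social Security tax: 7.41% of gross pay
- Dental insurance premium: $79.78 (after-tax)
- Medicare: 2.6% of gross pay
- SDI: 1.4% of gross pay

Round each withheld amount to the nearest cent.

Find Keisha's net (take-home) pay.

Social Security tax: $4,442.04 × 0.0741 = $329.16
SDI: $4,442.04 × 0.014 = $62.19
Medicare: $4,442.04 × 0.026 = $115.49
Dental insurance premium: $79.78
Total deductions = $329.16 + $62.19 + $115.49 + $79.78 = $586.62
Net pay = $4,442.04 − $586.62 = $3,855.42

$3,855.42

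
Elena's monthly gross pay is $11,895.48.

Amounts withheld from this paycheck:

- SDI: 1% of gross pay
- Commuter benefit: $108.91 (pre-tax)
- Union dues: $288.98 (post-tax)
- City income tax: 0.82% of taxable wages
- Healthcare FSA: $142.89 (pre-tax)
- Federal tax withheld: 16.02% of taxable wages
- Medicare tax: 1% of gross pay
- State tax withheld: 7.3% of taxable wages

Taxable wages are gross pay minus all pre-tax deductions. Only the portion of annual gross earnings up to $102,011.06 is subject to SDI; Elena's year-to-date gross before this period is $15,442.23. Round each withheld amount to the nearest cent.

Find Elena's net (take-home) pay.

Healthcare FSA: $142.89
Commuter benefit: $108.91
Pre-tax total = $142.89 + $108.91 = $251.80
Taxable wages = $11,895.48 − $251.80 = $11,643.68
State tax withheld: $11,643.68 × 0.073 = $849.99
City income tax: $11,643.68 × 0.0082 = $95.48
Federal tax withheld: $11,643.68 × 0.1602 = $1,865.32
Medicare tax: $11,895.48 × 0.01 = $118.95
SDI: cap not yet reached, full $11,895.48 is subject → $11,895.48 × 0.01 = $118.95
Union dues: $288.98
Total deductions = $142.89 + $108.91 + $849.99 + $95.48 + $1,865.32 + $118.95 + $118.95 + $288.98 = $3,589.47
Net pay = $11,895.48 − $3,589.47 = $8,306.01

$8,306.01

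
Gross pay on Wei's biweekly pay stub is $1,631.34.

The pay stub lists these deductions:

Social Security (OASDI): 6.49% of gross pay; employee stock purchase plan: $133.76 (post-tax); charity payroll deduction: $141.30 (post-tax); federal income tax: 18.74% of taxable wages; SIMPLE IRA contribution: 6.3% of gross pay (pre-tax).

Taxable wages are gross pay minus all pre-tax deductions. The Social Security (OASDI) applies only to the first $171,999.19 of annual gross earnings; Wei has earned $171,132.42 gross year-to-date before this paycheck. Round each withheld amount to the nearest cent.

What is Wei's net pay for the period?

$910.81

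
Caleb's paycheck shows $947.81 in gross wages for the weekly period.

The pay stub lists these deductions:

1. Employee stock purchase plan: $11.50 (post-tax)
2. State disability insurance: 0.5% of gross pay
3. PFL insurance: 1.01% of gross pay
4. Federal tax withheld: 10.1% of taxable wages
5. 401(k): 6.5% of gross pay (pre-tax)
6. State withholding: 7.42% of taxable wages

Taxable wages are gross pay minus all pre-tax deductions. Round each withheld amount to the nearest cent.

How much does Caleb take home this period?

$705.12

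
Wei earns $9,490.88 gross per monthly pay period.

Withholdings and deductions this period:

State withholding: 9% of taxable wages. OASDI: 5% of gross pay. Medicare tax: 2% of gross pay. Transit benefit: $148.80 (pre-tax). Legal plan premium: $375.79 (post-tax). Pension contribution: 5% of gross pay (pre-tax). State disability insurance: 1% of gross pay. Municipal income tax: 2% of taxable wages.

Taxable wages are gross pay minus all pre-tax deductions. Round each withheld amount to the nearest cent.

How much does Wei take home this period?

Transit benefit: $148.80
Pension contribution: $9,490.88 × 0.05 = $474.54
Pre-tax total = $148.80 + $474.54 = $623.34
Taxable wages = $9,490.88 − $623.34 = $8,867.54
Municipal income tax: $8,867.54 × 0.02 = $177.35
State withholding: $8,867.54 × 0.09 = $798.08
OASDI: $9,490.88 × 0.05 = $474.54
State disability insurance: $9,490.88 × 0.01 = $94.91
Medicare tax: $9,490.88 × 0.02 = $189.82
Legal plan premium: $375.79
Total deductions = $148.80 + $474.54 + $177.35 + $798.08 + $474.54 + $94.91 + $189.82 + $375.79 = $2,733.83
Net pay = $9,490.88 − $2,733.83 = $6,757.05

$6,757.05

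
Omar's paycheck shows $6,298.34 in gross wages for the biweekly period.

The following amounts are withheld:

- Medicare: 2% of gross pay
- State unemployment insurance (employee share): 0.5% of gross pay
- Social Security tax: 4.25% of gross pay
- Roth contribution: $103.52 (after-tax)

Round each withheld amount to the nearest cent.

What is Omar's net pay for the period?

$5,769.68

Social Security tax: $6,298.34 × 0.0425 = $267.68
Medicare: $6,298.34 × 0.02 = $125.97
State unemployment insurance (employee share): $6,298.34 × 0.005 = $31.49
Roth contribution: $103.52
Total deductions = $267.68 + $125.97 + $31.49 + $103.52 = $528.66
Net pay = $6,298.34 − $528.66 = $5,769.68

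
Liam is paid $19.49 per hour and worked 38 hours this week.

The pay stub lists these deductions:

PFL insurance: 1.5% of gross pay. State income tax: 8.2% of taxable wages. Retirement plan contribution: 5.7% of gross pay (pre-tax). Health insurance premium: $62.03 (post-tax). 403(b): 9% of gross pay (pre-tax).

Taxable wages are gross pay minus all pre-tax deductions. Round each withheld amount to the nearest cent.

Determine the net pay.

Gross pay: 38 × $19.49 = $740.62
403(b): $740.62 × 0.09 = $66.66
Retirement plan contribution: $740.62 × 0.057 = $42.22
Pre-tax total = $66.66 + $42.22 = $108.88
Taxable wages = $740.62 − $108.88 = $631.74
State income tax: $631.74 × 0.082 = $51.80
PFL insurance: $740.62 × 0.015 = $11.11
Health insurance premium: $62.03
Total deductions = $66.66 + $42.22 + $51.80 + $11.11 + $62.03 = $233.82
Net pay = $740.62 − $233.82 = $506.80

$506.80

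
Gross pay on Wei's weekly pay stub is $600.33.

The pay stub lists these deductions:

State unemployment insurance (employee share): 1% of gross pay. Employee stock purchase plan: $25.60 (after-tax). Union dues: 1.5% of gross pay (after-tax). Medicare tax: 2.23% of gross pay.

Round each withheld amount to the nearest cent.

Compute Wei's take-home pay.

$546.34

Medicare tax: $600.33 × 0.0223 = $13.39
State unemployment insurance (employee share): $600.33 × 0.01 = $6.00
Union dues: $600.33 × 0.015 = $9.00
Employee stock purchase plan: $25.60
Total deductions = $13.39 + $6.00 + $9.00 + $25.60 = $53.99
Net pay = $600.33 − $53.99 = $546.34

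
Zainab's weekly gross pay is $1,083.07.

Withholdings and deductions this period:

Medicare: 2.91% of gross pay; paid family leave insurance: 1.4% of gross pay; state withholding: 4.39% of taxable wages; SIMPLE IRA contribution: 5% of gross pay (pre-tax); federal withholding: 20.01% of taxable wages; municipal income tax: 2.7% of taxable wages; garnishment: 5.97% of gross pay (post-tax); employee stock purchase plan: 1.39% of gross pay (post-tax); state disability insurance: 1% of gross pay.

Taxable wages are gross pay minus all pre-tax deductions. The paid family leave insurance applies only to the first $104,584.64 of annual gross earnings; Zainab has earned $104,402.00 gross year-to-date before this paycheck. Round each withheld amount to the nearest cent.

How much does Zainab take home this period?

$625.46

SIMPLE IRA contribution: $1,083.07 × 0.05 = $54.15
Taxable wages = $1,083.07 − $54.15 = $1,028.92
Municipal income tax: $1,028.92 × 0.027 = $27.78
Federal withholding: $1,028.92 × 0.2001 = $205.89
State withholding: $1,028.92 × 0.0439 = $45.17
State disability insurance: $1,083.07 × 0.01 = $10.83
Medicare: $1,083.07 × 0.0291 = $31.52
Paid family leave insurance: only $104,584.64 − $104,402.00 = $182.64 of this check is subject → $182.64 × 0.014 = $2.56
Garnishment: $1,083.07 × 0.0597 = $64.66
Employee stock purchase plan: $1,083.07 × 0.0139 = $15.05
Total deductions = $54.15 + $27.78 + $205.89 + $45.17 + $10.83 + $31.52 + $2.56 + $64.66 + $15.05 = $457.61
Net pay = $1,083.07 − $457.61 = $625.46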